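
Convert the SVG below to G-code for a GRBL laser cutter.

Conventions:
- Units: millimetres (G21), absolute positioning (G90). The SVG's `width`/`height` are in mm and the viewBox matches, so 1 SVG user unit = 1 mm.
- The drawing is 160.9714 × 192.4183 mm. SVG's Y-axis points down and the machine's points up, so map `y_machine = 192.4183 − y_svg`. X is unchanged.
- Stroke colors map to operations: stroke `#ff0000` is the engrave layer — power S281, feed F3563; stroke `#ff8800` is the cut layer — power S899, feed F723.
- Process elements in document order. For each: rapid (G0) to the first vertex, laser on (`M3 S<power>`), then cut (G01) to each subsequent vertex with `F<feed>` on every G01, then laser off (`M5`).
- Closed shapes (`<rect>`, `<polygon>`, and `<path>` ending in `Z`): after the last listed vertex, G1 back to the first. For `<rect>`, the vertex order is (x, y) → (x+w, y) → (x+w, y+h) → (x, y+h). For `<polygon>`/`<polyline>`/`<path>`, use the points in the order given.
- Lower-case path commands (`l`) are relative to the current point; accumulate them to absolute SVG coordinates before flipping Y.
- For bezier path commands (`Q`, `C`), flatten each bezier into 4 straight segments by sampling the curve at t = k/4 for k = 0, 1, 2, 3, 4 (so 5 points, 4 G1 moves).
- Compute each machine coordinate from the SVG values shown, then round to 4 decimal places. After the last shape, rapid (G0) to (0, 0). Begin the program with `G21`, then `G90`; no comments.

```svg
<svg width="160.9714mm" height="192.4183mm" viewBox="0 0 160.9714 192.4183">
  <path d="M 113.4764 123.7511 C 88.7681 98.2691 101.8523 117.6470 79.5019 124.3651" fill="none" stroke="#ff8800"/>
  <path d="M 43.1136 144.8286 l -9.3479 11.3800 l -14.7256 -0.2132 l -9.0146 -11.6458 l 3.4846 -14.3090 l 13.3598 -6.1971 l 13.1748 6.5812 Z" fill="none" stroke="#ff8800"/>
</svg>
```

1 u = 1 mm; y_m = 192.4183 − y.

[1] `<path>` cubic bezier, #ff8800→cut S899 F723: (113.4764,68.6672) → (100.8871,80.2662) → (95.6049,80.4352) → (90.7649,74.5667) → (79.5019,68.0532)

[2] `<path>` regular polygon, #ff8800→cut S899 F723: (43.1136,47.5897) → (33.7657,36.2097) → (19.0401,36.4229) → (10.0255,48.0687) → (13.5101,62.3777) → (26.8699,68.5748) → (40.0447,61.9936) → (43.1136,47.5897) (closed)

G21
G90
G0 X113.4764 Y68.6672
M3 S899
G01 X100.8871 Y80.2662 F723
G01 X95.6049 Y80.4352 F723
G01 X90.7649 Y74.5667 F723
G01 X79.5019 Y68.0532 F723
M5
G0 X43.1136 Y47.5897
M3 S899
G01 X33.7657 Y36.2097 F723
G01 X19.0401 Y36.4229 F723
G01 X10.0255 Y48.0687 F723
G01 X13.5101 Y62.3777 F723
G01 X26.8699 Y68.5748 F723
G01 X40.0447 Y61.9936 F723
G01 X43.1136 Y47.5897 F723
M5
G0 X0.0000 Y0.0000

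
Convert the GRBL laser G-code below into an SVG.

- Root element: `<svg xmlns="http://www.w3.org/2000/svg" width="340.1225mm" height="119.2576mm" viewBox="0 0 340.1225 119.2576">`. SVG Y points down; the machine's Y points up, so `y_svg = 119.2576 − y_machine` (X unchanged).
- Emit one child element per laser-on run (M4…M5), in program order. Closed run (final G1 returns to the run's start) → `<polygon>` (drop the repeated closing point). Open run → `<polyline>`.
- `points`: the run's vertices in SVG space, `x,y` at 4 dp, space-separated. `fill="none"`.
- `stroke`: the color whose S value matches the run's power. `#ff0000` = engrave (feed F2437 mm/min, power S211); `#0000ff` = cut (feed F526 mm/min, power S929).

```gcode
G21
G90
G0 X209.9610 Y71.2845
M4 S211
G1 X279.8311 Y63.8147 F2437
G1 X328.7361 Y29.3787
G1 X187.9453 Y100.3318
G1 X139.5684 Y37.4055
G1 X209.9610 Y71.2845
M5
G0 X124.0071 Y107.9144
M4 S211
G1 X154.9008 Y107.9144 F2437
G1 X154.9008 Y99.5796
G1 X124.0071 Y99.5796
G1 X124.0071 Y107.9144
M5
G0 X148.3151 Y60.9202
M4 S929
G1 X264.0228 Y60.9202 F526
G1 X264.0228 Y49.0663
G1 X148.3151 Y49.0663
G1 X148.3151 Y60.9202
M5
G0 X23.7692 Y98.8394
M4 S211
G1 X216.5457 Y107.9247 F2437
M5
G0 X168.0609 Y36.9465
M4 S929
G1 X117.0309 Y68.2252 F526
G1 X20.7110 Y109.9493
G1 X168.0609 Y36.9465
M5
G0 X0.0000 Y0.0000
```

Machine Y-up, SVG Y-down with viewBox height 119.2576, so y_svg = 119.2576 − y_machine; X carries over.

Run 1: the run's S211 means `#ff0000` (engrave). The run returns to its start, so emit a `<polygon>` with points (Y-flipped): 209.9610,47.9731 279.8311,55.4429 328.7361,89.8789 187.9453,18.9258 139.5684,81.8521.

Run 2: power S211 maps to stroke `#ff0000` (engrave). The run returns to its start, so emit a `<polygon>` with points (Y-flipped): 124.0071,11.3432 154.9008,11.3432 154.9008,19.6780 124.0071,19.6780.

Run 3: power S929 maps to stroke `#0000ff` (cut). The run returns to its start, so emit a `<polygon>` with points (Y-flipped): 148.3151,58.3374 264.0228,58.3374 264.0228,70.1913 148.3151,70.1913.

Run 4: S211 ⇒ engrave layer `#ff0000`. The run is open, so emit a `<polyline>` with points (Y-flipped): 23.7692,20.4182 216.5457,11.3329.

Run 5: the run's S929 means `#0000ff` (cut). The run returns to its start, so emit a `<polygon>` with points (Y-flipped): 168.0609,82.3111 117.0309,51.0324 20.7110,9.3083.

<svg xmlns="http://www.w3.org/2000/svg" width="340.1225mm" height="119.2576mm" viewBox="0 0 340.1225 119.2576">
  <polygon points="209.9610,47.9731 279.8311,55.4429 328.7361,89.8789 187.9453,18.9258 139.5684,81.8521" fill="none" stroke="#ff0000"/>
  <polygon points="124.0071,11.3432 154.9008,11.3432 154.9008,19.6780 124.0071,19.6780" fill="none" stroke="#ff0000"/>
  <polygon points="148.3151,58.3374 264.0228,58.3374 264.0228,70.1913 148.3151,70.1913" fill="none" stroke="#0000ff"/>
  <polyline points="23.7692,20.4182 216.5457,11.3329" fill="none" stroke="#ff0000"/>
  <polygon points="168.0609,82.3111 117.0309,51.0324 20.7110,9.3083" fill="none" stroke="#0000ff"/>
</svg>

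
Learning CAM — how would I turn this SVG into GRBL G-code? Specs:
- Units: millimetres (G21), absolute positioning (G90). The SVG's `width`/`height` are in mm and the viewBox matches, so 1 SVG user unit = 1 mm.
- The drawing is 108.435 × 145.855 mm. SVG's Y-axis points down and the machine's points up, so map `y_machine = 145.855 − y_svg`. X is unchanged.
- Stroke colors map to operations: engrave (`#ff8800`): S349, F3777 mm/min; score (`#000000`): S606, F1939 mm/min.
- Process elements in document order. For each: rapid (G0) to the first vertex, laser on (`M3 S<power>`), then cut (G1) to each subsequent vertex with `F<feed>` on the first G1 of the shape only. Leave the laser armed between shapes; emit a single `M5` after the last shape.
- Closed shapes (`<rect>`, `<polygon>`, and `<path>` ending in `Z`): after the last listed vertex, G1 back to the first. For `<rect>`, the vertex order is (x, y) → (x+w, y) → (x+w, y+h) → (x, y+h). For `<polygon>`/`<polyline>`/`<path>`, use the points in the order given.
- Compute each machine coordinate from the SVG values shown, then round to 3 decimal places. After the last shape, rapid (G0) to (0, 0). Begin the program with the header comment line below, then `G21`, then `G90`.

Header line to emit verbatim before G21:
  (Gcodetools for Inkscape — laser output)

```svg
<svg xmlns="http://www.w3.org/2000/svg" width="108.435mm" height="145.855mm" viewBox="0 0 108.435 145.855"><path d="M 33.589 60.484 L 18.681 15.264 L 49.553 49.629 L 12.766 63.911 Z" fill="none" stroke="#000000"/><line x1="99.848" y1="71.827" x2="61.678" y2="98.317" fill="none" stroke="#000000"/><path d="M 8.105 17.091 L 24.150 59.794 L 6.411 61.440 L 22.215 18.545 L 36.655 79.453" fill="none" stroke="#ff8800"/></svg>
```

Since the viewBox matches the mm dimensions, user units are millimetres directly. The only transform is the Y-flip y_m = 145.855 − y_svg.

Shape 1 is a closed polygon drawn with `<path>`. Its stroke #000000 means score at S606, F1939. After flipping Y the toolpath is (33.589,85.371) → (18.681,130.591) → (49.553,96.226) → (12.766,81.944) → (33.589,85.371), returning to the start.

Shape 2 is a line segment drawn with `<line>`. Its stroke #000000 means score at S606, F1939. After flipping Y the toolpath is (99.848,74.028) → (61.678,47.538).

Shape 3 is a open polyline drawn with `<path>`. Its stroke #ff8800 means engrave at S349, F3777. After flipping Y the toolpath is (8.105,128.764) → (24.150,86.061) → (6.411,84.415) → (22.215,127.310) → (36.655,66.402).

(Gcodetools for Inkscape — laser output)
G21
G90
G0 X33.589 Y85.371
M3 S606
G1 X18.681 Y130.591 F1939
G1 X49.553 Y96.226
G1 X12.766 Y81.944
G1 X33.589 Y85.371
G0 X99.848 Y74.028
M3 S606
G1 X61.678 Y47.538 F1939
G0 X8.105 Y128.764
M3 S349
G1 X24.150 Y86.061 F3777
G1 X6.411 Y84.415
G1 X22.215 Y127.310
G1 X36.655 Y66.402
M5
G0 X0.000 Y0.000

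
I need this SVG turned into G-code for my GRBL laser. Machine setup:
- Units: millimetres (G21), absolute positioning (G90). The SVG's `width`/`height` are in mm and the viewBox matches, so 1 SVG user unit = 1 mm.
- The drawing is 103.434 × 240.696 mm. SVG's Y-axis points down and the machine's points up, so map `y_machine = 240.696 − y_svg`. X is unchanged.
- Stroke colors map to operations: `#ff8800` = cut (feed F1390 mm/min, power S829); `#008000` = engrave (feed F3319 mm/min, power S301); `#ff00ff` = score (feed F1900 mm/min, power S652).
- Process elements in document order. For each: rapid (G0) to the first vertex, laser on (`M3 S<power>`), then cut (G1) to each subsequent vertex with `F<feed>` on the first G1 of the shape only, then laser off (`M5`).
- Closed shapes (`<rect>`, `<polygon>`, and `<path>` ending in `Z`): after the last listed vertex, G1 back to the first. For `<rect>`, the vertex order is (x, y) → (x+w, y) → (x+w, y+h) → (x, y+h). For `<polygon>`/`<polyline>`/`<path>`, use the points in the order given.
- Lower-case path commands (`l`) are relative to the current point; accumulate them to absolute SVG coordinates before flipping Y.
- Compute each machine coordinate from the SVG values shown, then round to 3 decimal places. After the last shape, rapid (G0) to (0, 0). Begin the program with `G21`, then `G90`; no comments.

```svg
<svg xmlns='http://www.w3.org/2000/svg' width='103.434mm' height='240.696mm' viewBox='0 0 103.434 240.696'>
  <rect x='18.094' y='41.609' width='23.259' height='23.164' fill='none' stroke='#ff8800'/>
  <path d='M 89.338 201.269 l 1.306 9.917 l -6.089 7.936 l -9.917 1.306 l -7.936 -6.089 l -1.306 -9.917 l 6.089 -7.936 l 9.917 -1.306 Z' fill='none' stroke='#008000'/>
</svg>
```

G21
G90
G0 X18.094 Y199.087
M3 S829
G1 X41.353 Y199.087 F1390
G1 X41.353 Y175.923
G1 X18.094 Y175.923
G1 X18.094 Y199.087
M5
G0 X89.338 Y39.427
M3 S301
G1 X90.644 Y29.510 F3319
G1 X84.555 Y21.574
G1 X74.638 Y20.268
G1 X66.702 Y26.357
G1 X65.396 Y36.274
G1 X71.485 Y44.210
G1 X81.402 Y45.516
G1 X89.338 Y39.427
M5
G0 X0.000 Y0.000

viewBox `0 0 103.434 240.696` with mm width/height → 1 unit = 1 mm. Flip: y_m = 240.696 − y_svg.

**Shape 1** — `<rect>` rectangle, stroke `#ff8800` → cut (S829, F1390). Machine vertices: (18.094,199.087) → (41.353,199.087) → (41.353,175.923) → (18.094,175.923) → (18.094,199.087). Closed: final G1 returns to the first vertex.

**Shape 2** — `<path>` regular polygon, stroke `#008000` → engrave (S301, F3319). Machine vertices: (89.338,39.427) → (90.644,29.510) → (84.555,21.574) → (74.638,20.268) → (66.702,26.357) → (65.396,36.274) → (71.485,44.210) → (81.402,45.516) → (89.338,39.427). Closed: final G1 returns to the first vertex.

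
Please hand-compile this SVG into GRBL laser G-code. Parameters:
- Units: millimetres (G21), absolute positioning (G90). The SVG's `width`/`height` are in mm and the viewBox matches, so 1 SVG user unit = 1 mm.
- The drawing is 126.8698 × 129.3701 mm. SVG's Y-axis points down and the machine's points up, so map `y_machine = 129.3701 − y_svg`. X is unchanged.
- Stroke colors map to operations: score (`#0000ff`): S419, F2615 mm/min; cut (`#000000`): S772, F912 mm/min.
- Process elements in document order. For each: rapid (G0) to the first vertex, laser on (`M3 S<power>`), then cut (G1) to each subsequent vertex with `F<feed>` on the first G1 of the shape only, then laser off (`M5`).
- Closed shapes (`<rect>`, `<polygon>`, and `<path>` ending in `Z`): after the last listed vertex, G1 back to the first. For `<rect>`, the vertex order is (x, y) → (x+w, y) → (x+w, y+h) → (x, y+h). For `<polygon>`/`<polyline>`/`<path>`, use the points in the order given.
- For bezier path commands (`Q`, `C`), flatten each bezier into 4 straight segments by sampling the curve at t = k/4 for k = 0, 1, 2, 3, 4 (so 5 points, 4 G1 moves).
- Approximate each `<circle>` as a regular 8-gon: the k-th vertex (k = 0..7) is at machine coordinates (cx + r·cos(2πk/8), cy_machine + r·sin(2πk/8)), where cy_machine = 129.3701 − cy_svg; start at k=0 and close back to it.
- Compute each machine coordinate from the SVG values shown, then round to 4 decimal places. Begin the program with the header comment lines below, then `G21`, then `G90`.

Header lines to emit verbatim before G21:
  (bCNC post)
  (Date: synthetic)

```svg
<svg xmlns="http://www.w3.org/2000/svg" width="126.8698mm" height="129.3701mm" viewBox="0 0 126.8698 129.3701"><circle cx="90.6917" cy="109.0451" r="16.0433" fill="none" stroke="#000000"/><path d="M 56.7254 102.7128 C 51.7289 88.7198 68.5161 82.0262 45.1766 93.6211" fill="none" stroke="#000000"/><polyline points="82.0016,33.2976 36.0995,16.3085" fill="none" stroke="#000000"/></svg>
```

(bCNC post)
(Date: synthetic)
G21
G90
G0 X106.7350 Y20.3250
M3 S772
G1 X102.0360 Y31.6693 F912
G1 X90.6917 Y36.3683
G1 X79.3474 Y31.6693
G1 X74.6484 Y20.3250
G1 X79.3474 Y8.9807
G1 X90.6917 Y4.2817
G1 X102.0360 Y8.9807
G1 X106.7350 Y20.3250
M5
G0 X56.7254 Y26.6573
M3 S772
G1 X56.0951 Y35.6117 F912
G1 X57.8296 Y40.7986
G1 X56.1248 Y41.1878
G1 X45.1766 Y35.7490
M5
G0 X82.0016 Y96.0725
M3 S772
G1 X36.0995 Y113.0616 F912
M5

Since the viewBox matches the mm dimensions, user units are millimetres directly. The only transform is the Y-flip y_m = 129.3701 − y_svg.

Shape 1 is a circle drawn with `<circle>`. Its stroke #000000 means cut at S772, F912. After flipping Y the toolpath is (106.7350,20.3250) → (102.0360,31.6693) → (90.6917,36.3683) → (79.3474,31.6693) → (74.6484,20.3250) → (79.3474,8.9807) → (90.6917,4.2817) → (102.0360,8.9807) → (106.7350,20.3250), returning to the start.

Shape 2 is a cubic bezier drawn with `<path>`. Its stroke #000000 means cut at S772, F912. After flipping Y the toolpath is (56.7254,26.6573) → (56.0951,35.6117) → (57.8296,40.7986) → (56.1248,41.1878) → (45.1766,35.7490).

Shape 3 is a line segment drawn with `<polyline>`. Its stroke #000000 means cut at S772, F912. After flipping Y the toolpath is (82.0016,96.0725) → (36.0995,113.0616).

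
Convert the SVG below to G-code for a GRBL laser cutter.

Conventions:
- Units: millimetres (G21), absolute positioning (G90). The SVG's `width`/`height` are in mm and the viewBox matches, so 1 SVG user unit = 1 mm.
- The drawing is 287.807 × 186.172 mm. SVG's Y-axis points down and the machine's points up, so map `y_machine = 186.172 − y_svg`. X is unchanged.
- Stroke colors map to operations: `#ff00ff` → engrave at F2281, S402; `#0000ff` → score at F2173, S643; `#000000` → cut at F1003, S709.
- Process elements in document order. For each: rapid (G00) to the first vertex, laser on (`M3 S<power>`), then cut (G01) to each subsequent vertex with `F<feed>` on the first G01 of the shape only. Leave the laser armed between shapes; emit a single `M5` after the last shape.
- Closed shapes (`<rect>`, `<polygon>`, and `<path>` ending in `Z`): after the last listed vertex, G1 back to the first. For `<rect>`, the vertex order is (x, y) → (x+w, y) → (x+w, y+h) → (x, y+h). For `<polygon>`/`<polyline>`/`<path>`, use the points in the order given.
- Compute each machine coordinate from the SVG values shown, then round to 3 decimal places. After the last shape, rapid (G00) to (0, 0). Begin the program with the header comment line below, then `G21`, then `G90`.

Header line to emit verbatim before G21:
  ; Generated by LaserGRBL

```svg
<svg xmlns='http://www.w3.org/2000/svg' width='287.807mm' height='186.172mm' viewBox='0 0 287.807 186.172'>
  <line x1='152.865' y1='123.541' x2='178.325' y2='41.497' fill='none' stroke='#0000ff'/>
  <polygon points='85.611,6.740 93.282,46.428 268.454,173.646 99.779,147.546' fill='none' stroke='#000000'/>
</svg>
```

; Generated by LaserGRBL
G21
G90
G00 X152.865 Y62.631
M3 S643
G01 X178.325 Y144.675 F2173
G00 X85.611 Y179.432
M3 S709
G01 X93.282 Y139.744 F1003
G01 X268.454 Y12.526
G01 X99.779 Y38.626
G01 X85.611 Y179.432
M5
G00 X0.000 Y0.000

Since the viewBox matches the mm dimensions, user units are millimetres directly. The only transform is the Y-flip y_m = 186.172 − y_svg.

Shape 1 is a line segment drawn with `<line>`. Its stroke #0000ff means score at S643, F2173. After flipping Y the toolpath is (152.865,62.631) → (178.325,144.675).

Shape 2 is a closed polygon drawn with `<polygon>`. Its stroke #000000 means cut at S709, F1003. After flipping Y the toolpath is (85.611,179.432) → (93.282,139.744) → (268.454,12.526) → (99.779,38.626) → (85.611,179.432), returning to the start.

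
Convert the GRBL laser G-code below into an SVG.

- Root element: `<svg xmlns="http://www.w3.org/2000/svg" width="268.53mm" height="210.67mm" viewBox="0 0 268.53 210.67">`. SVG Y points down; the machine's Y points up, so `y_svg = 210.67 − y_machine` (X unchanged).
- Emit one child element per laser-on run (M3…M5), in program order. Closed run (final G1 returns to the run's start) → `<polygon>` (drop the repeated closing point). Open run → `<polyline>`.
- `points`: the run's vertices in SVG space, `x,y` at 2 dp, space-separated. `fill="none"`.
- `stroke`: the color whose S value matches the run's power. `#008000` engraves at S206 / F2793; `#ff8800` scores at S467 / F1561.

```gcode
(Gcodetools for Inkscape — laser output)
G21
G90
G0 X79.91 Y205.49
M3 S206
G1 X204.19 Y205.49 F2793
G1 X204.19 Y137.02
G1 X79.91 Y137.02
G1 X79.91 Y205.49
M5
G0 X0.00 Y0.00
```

y_svg = 210.67 − y_m. Every run uses S206, so all elements get stroke `#008000` (engrave).

[1] closed run; points: 79.91,5.18 204.19,5.18 204.19,73.65 79.91,73.65

<svg xmlns="http://www.w3.org/2000/svg" width="268.53mm" height="210.67mm" viewBox="0 0 268.53 210.67">
  <polygon points="79.91,5.18 204.19,5.18 204.19,73.65 79.91,73.65" fill="none" stroke="#008000"/>
</svg>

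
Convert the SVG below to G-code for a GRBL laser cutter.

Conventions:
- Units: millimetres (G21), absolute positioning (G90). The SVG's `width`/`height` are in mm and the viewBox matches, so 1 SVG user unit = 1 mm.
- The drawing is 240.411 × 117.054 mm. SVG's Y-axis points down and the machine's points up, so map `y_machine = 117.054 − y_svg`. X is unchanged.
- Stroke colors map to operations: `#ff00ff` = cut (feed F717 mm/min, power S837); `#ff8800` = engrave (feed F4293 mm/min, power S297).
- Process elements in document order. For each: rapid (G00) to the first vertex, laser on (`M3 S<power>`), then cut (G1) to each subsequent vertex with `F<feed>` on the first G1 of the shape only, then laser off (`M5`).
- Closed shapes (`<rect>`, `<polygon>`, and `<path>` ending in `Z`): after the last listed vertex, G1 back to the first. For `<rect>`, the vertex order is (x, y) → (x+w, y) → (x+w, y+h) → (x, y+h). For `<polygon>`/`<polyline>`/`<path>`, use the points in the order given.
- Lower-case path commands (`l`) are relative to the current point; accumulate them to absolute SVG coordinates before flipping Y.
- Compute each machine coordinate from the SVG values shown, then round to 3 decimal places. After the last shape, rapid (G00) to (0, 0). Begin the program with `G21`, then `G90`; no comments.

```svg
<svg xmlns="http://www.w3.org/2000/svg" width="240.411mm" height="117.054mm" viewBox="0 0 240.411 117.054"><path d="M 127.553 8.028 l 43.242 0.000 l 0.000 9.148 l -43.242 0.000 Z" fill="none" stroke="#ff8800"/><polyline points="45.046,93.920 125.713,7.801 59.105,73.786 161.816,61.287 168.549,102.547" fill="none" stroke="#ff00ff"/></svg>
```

G21
G90
G00 X127.553 Y109.026
M3 S297
G1 X170.795 Y109.026 F4293
G1 X170.795 Y99.878
G1 X127.553 Y99.878
G1 X127.553 Y109.026
M5
G00 X45.046 Y23.134
M3 S837
G1 X125.713 Y109.253 F717
G1 X59.105 Y43.268
G1 X161.816 Y55.767
G1 X168.549 Y14.507
M5
G00 X0.000 Y0.000

Since the viewBox matches the mm dimensions, user units are millimetres directly. The only transform is the Y-flip y_m = 117.054 − y_svg.

Shape 1 is a rectangle drawn with `<path>`. Its stroke #ff8800 means engrave at S297, F4293. After flipping Y the toolpath is (127.553,109.026) → (170.795,109.026) → (170.795,99.878) → (127.553,99.878) → (127.553,109.026), returning to the start.

Shape 2 is a open polyline drawn with `<polyline>`. Its stroke #ff00ff means cut at S837, F717. After flipping Y the toolpath is (45.046,23.134) → (125.713,109.253) → (59.105,43.268) → (161.816,55.767) → (168.549,14.507).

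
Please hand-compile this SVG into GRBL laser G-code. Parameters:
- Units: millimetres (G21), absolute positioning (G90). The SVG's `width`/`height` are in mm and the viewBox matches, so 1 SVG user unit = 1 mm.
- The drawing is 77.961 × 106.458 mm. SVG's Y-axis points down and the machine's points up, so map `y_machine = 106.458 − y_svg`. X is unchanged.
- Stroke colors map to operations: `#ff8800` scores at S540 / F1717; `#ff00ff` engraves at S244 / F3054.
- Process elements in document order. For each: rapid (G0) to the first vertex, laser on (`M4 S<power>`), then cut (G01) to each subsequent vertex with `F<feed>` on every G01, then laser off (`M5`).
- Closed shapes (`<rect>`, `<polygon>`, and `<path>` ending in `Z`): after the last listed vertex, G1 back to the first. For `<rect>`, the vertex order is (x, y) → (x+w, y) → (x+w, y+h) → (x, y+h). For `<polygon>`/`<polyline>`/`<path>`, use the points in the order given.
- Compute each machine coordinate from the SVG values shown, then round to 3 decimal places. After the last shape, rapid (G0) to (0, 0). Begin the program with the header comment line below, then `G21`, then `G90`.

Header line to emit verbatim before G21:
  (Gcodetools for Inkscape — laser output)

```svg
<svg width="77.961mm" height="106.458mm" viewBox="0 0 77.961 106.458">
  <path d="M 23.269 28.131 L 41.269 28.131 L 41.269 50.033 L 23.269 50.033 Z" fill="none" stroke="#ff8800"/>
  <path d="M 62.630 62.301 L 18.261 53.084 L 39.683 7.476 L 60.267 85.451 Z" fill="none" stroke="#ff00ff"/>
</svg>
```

Since the viewBox matches the mm dimensions, user units are millimetres directly. The only transform is the Y-flip y_m = 106.458 − y_svg.

Shape 1 is a rectangle drawn with `<path>`. Its stroke #ff8800 means score at S540, F1717. After flipping Y the toolpath is (23.269,78.327) → (41.269,78.327) → (41.269,56.425) → (23.269,56.425) → (23.269,78.327), returning to the start.

Shape 2 is a closed polygon drawn with `<path>`. Its stroke #ff00ff means engrave at S244, F3054. After flipping Y the toolpath is (62.630,44.157) → (18.261,53.374) → (39.683,98.982) → (60.267,21.007) → (62.630,44.157), returning to the start.

(Gcodetools for Inkscape — laser output)
G21
G90
G0 X23.269 Y78.327
M4 S540
G01 X41.269 Y78.327 F1717
G01 X41.269 Y56.425 F1717
G01 X23.269 Y56.425 F1717
G01 X23.269 Y78.327 F1717
M5
G0 X62.630 Y44.157
M4 S244
G01 X18.261 Y53.374 F3054
G01 X39.683 Y98.982 F3054
G01 X60.267 Y21.007 F3054
G01 X62.630 Y44.157 F3054
M5
G0 X0.000 Y0.000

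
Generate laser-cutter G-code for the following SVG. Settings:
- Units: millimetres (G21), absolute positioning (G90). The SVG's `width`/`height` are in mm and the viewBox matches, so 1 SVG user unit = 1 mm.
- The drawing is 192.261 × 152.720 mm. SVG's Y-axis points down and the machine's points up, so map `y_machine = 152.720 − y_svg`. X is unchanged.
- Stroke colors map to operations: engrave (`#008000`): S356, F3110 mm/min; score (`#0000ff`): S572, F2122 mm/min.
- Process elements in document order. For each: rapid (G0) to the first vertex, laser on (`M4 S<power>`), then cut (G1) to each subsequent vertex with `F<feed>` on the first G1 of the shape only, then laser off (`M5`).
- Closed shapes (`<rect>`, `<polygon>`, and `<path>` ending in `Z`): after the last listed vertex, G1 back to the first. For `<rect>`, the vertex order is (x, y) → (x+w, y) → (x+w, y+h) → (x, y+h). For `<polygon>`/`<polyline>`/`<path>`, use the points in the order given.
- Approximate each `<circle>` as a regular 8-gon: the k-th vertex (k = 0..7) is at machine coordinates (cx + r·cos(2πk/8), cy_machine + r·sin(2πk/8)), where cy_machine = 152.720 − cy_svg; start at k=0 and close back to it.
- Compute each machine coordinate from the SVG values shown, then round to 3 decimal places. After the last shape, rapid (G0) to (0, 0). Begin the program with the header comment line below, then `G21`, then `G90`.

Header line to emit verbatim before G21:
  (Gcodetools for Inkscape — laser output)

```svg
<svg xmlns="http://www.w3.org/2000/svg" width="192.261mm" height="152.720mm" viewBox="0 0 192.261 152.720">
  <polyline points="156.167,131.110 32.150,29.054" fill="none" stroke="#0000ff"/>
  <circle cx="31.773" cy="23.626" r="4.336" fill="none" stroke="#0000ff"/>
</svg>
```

(Gcodetools for Inkscape — laser output)
G21
G90
G0 X156.167 Y21.610
M4 S572
G1 X32.150 Y123.666 F2122
M5
G0 X36.109 Y129.094
M4 S572
G1 X34.839 Y132.160 F2122
G1 X31.773 Y133.430
G1 X28.707 Y132.160
G1 X27.437 Y129.094
G1 X28.707 Y126.028
G1 X31.773 Y124.758
G1 X34.839 Y126.028
G1 X36.109 Y129.094
M5
G0 X0.000 Y0.000

Since the viewBox matches the mm dimensions, user units are millimetres directly. The only transform is the Y-flip y_m = 152.720 − y_svg.

Shape 1 is a line segment drawn with `<polyline>`. Its stroke #0000ff means score at S572, F2122. After flipping Y the toolpath is (156.167,21.610) → (32.150,123.666).

Shape 2 is a circle drawn with `<circle>`. Its stroke #0000ff means score at S572, F2122. After flipping Y the toolpath is (36.109,129.094) → (34.839,132.160) → (31.773,133.430) → (28.707,132.160) → (27.437,129.094) → (28.707,126.028) → (31.773,124.758) → (34.839,126.028) → (36.109,129.094), returning to the start.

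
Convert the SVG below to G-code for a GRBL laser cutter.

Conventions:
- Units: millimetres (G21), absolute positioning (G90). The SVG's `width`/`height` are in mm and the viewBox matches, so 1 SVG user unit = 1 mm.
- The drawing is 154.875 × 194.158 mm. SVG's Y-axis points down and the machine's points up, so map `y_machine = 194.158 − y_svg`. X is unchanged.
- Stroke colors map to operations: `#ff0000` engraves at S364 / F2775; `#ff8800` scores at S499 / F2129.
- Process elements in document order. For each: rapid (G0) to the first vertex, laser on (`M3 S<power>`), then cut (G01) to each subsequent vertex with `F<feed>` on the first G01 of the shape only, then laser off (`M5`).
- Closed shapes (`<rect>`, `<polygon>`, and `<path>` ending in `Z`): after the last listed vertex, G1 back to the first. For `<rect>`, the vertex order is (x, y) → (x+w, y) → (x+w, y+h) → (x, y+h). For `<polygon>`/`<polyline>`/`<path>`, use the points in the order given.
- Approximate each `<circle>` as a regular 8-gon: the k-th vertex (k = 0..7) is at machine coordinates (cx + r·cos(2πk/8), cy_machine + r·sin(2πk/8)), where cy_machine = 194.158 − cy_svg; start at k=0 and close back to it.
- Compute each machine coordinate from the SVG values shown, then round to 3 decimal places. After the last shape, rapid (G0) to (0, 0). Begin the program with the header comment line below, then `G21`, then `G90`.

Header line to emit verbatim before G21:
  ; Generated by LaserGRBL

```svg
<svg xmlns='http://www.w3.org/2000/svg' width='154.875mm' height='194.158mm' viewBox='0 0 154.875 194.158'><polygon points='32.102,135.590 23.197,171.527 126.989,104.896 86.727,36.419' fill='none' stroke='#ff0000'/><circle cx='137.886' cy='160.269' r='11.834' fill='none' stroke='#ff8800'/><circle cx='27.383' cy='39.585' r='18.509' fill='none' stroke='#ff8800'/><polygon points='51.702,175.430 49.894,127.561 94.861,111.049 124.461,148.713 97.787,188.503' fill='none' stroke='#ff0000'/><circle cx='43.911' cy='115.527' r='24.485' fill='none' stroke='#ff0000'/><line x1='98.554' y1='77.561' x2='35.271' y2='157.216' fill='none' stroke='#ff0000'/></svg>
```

; Generated by LaserGRBL
G21
G90
G0 X32.102 Y58.568
M3 S364
G01 X23.197 Y22.631 F2775
G01 X126.989 Y89.262
G01 X86.727 Y157.739
G01 X32.102 Y58.568
M5
G0 X149.720 Y33.889
M3 S499
G01 X146.254 Y42.257 F2129
G01 X137.886 Y45.723
G01 X129.518 Y42.257
G01 X126.052 Y33.889
G01 X129.518 Y25.521
G01 X137.886 Y22.055
G01 X146.254 Y25.521
G01 X149.720 Y33.889
M5
G0 X45.892 Y154.573
M3 S499
G01 X40.471 Y167.661 F2129
G01 X27.383 Y173.082
G01 X14.295 Y167.661
G01 X8.874 Y154.573
G01 X14.295 Y141.485
G01 X27.383 Y136.064
G01 X40.471 Y141.485
G01 X45.892 Y154.573
M5
G0 X51.702 Y18.728
M3 S364
G01 X49.894 Y66.597 F2775
G01 X94.861 Y83.109
G01 X124.461 Y45.445
G01 X97.787 Y5.655
G01 X51.702 Y18.728
M5
G0 X68.396 Y78.631
M3 S364
G01 X61.225 Y95.945 F2775
G01 X43.911 Y103.116
G01 X26.597 Y95.945
G01 X19.426 Y78.631
G01 X26.597 Y61.317
G01 X43.911 Y54.146
G01 X61.225 Y61.317
G01 X68.396 Y78.631
M5
G0 X98.554 Y116.597
M3 S364
G01 X35.271 Y36.942 F2775
M5
G0 X0.000 Y0.000

1 u = 1 mm; y_m = 194.158 − y.

[1] `<polygon>` closed polygon, #ff0000→engrave S364 F2775: (32.102,58.568) → (23.197,22.631) → (126.989,89.262) → (86.727,157.739) → (32.102,58.568) (closed)

[2] `<circle>` circle, #ff8800→score S499 F2129: (149.720,33.889) → (146.254,42.257) → (137.886,45.723) → (129.518,42.257) → (126.052,33.889) → (129.518,25.521) → (137.886,22.055) → (146.254,25.521) → (149.720,33.889) (closed)

[3] `<circle>` circle, #ff8800→score S499 F2129: (45.892,154.573) → (40.471,167.661) → (27.383,173.082) → (14.295,167.661) → (8.874,154.573) → (14.295,141.485) → (27.383,136.064) → (40.471,141.485) → (45.892,154.573) (closed)

[4] `<polygon>` regular polygon, #ff0000→engrave S364 F2775: (51.702,18.728) → (49.894,66.597) → (94.861,83.109) → (124.461,45.445) → (97.787,5.655) → (51.702,18.728) (closed)

[5] `<circle>` circle, #ff0000→engrave S364 F2775: (68.396,78.631) → (61.225,95.945) → (43.911,103.116) → (26.597,95.945) → (19.426,78.631) → (26.597,61.317) → (43.911,54.146) → (61.225,61.317) → (68.396,78.631) (closed)

[6] `<line>` line segment, #ff0000→engrave S364 F2775: (98.554,116.597) → (35.271,36.942)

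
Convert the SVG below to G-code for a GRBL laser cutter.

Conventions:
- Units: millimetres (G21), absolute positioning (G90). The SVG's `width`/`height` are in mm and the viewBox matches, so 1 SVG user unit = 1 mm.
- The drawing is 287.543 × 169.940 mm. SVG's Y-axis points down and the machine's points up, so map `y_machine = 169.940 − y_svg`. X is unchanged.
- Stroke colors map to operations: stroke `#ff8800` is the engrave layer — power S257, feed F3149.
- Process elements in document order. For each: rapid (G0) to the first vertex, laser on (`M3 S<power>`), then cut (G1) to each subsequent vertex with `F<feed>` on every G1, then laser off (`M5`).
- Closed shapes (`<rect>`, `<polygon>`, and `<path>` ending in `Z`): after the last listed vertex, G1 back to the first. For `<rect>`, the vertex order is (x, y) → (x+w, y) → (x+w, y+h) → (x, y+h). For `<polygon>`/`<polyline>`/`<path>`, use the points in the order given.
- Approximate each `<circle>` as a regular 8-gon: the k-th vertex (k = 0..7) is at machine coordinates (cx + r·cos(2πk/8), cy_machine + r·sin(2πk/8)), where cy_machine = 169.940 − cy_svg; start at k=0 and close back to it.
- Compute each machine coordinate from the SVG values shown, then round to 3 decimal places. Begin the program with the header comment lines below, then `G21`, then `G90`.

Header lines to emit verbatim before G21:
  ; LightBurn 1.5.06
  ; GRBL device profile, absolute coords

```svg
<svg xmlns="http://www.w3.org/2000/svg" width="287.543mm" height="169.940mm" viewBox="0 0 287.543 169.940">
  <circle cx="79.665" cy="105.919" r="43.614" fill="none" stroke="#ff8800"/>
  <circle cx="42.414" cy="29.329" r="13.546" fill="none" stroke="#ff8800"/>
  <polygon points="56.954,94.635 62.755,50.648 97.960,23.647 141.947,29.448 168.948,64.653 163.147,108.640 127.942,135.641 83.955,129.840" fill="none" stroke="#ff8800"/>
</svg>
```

Since the viewBox matches the mm dimensions, user units are millimetres directly. The only transform is the Y-flip y_m = 169.940 − y_svg.

Shape 1 is a circle drawn with `<circle>`. Its stroke #ff8800 means engrave at S257, F3149. After flipping Y the toolpath is (123.279,64.021) → (110.505,94.861) → (79.665,107.635) → (48.825,94.861) → (36.051,64.021) → (48.825,33.181) → (79.665,20.407) → (110.505,33.181) → (123.279,64.021), returning to the start.

Shape 2 is a circle drawn with `<circle>`. Its stroke #ff8800 means engrave at S257, F3149. After flipping Y the toolpath is (55.960,140.611) → (51.992,150.189) → (42.414,154.157) → (32.836,150.189) → (28.868,140.611) → (32.836,131.033) → (42.414,127.065) → (51.992,131.033) → (55.960,140.611), returning to the start.

Shape 3 is a regular polygon drawn with `<polygon>`. Its stroke #ff8800 means engrave at S257, F3149. After flipping Y the toolpath is (56.954,75.305) → (62.755,119.292) → (97.960,146.293) → (141.947,140.492) → (168.948,105.287) → (163.147,61.300) → (127.942,34.299) → (83.955,40.100) → (56.954,75.305), returning to the start.

; LightBurn 1.5.06
; GRBL device profile, absolute coords
G21
G90
G0 X123.279 Y64.021
M3 S257
G1 X110.505 Y94.861 F3149
G1 X79.665 Y107.635 F3149
G1 X48.825 Y94.861 F3149
G1 X36.051 Y64.021 F3149
G1 X48.825 Y33.181 F3149
G1 X79.665 Y20.407 F3149
G1 X110.505 Y33.181 F3149
G1 X123.279 Y64.021 F3149
M5
G0 X55.960 Y140.611
M3 S257
G1 X51.992 Y150.189 F3149
G1 X42.414 Y154.157 F3149
G1 X32.836 Y150.189 F3149
G1 X28.868 Y140.611 F3149
G1 X32.836 Y131.033 F3149
G1 X42.414 Y127.065 F3149
G1 X51.992 Y131.033 F3149
G1 X55.960 Y140.611 F3149
M5
G0 X56.954 Y75.305
M3 S257
G1 X62.755 Y119.292 F3149
G1 X97.960 Y146.293 F3149
G1 X141.947 Y140.492 F3149
G1 X168.948 Y105.287 F3149
G1 X163.147 Y61.300 F3149
G1 X127.942 Y34.299 F3149
G1 X83.955 Y40.100 F3149
G1 X56.954 Y75.305 F3149
M5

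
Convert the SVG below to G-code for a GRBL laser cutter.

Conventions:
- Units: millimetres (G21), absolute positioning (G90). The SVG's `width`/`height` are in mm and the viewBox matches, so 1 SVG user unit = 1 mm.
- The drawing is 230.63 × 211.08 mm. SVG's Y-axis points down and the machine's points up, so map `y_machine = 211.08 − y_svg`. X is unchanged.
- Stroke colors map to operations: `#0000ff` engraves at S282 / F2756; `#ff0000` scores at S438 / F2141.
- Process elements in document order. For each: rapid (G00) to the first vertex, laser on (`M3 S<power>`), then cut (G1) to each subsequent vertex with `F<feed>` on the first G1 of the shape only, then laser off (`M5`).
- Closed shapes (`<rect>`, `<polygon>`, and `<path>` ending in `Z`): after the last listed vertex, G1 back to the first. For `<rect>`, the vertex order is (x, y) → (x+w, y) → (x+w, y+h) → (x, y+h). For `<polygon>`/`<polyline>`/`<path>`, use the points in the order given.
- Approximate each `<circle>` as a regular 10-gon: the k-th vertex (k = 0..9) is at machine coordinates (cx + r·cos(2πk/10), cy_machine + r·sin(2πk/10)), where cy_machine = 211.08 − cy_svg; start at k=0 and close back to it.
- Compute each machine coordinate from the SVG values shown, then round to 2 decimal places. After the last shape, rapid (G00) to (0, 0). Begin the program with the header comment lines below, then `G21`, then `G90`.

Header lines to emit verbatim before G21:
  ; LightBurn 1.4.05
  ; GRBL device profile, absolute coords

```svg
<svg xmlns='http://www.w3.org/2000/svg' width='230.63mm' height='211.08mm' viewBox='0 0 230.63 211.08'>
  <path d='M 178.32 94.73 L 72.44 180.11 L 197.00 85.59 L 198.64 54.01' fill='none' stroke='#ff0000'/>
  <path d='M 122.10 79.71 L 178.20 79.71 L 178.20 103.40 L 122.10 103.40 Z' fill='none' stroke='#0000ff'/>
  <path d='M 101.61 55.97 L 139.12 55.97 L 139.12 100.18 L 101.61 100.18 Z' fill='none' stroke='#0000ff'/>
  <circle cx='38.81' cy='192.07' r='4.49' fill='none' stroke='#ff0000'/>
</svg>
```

; LightBurn 1.4.05
; GRBL device profile, absolute coords
G21
G90
G00 X178.32 Y116.35
M3 S438
G1 X72.44 Y30.97 F2141
G1 X197.00 Y125.49
G1 X198.64 Y157.07
M5
G00 X122.10 Y131.37
M3 S282
G1 X178.20 Y131.37 F2756
G1 X178.20 Y107.68
G1 X122.10 Y107.68
G1 X122.10 Y131.37
M5
G00 X101.61 Y155.11
M3 S282
G1 X139.12 Y155.11 F2756
G1 X139.12 Y110.90
G1 X101.61 Y110.90
G1 X101.61 Y155.11
M5
G00 X43.30 Y19.01
M3 S438
G1 X42.44 Y21.65 F2141
G1 X40.20 Y23.28
G1 X37.42 Y23.28
G1 X35.18 Y21.65
G1 X34.32 Y19.01
G1 X35.18 Y16.37
G1 X37.42 Y14.74
G1 X40.20 Y14.74
G1 X42.44 Y16.37
G1 X43.30 Y19.01
M5
G00 X0.00 Y0.00

viewBox `0 0 230.63 211.08` with mm width/height → 1 unit = 1 mm. Flip: y_m = 211.08 − y_svg.

**Shape 1** — `<path>` open polyline, stroke `#ff0000` → score (S438, F2141). Machine vertices: (178.32,116.35) → (72.44,30.97) → (197.00,125.49) → (198.64,157.07). Open path.

**Shape 2** — `<path>` rectangle, stroke `#0000ff` → engrave (S282, F2756). Machine vertices: (122.10,131.37) → (178.20,131.37) → (178.20,107.68) → (122.10,107.68) → (122.10,131.37). Closed: final G1 returns to the first vertex.

**Shape 3** — `<path>` rectangle, stroke `#0000ff` → engrave (S282, F2756). Machine vertices: (101.61,155.11) → (139.12,155.11) → (139.12,110.90) → (101.61,110.90) → (101.61,155.11). Closed: final G1 returns to the first vertex.

**Shape 4** — `<circle>` circle, stroke `#ff0000` → score (S438, F2141). Machine vertices: (43.30,19.01) → (42.44,21.65) → (40.20,23.28) → (37.42,23.28) → (35.18,21.65) → (34.32,19.01) → (35.18,16.37) → (37.42,14.74) → (40.20,14.74) → (42.44,16.37) → (43.30,19.01). Closed: final G1 returns to the first vertex.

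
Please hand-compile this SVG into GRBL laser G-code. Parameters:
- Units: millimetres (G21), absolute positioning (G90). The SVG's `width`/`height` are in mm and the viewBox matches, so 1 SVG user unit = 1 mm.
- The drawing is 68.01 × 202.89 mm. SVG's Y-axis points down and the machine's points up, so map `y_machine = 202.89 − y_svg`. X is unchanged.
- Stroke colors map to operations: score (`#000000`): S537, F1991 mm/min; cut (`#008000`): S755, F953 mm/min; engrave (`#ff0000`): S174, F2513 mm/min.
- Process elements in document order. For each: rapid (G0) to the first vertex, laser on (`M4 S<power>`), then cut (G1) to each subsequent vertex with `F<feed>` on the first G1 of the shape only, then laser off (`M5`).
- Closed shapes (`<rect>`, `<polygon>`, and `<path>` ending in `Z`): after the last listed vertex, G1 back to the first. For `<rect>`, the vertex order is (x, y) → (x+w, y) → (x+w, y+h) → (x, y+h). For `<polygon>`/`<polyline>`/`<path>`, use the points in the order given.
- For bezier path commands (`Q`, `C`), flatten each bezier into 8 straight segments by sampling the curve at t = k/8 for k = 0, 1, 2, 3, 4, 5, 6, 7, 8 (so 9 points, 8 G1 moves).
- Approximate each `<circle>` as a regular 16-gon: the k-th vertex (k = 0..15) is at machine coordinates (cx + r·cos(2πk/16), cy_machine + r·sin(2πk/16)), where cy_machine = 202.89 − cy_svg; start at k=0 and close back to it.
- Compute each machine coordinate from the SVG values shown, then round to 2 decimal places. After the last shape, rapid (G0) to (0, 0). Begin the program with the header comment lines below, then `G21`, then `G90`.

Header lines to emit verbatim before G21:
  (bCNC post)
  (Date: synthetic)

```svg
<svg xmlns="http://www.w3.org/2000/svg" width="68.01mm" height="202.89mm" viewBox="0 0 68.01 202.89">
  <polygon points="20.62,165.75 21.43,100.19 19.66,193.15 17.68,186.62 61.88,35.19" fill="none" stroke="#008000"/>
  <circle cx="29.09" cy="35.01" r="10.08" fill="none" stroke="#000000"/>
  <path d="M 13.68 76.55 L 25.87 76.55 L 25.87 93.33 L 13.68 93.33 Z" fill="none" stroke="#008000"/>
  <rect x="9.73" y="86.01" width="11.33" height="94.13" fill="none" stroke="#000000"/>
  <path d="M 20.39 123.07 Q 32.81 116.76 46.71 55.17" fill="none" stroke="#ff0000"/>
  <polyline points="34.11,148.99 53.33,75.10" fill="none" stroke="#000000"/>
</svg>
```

(bCNC post)
(Date: synthetic)
G21
G90
G0 X20.62 Y37.14
M4 S755
G1 X21.43 Y102.70 F953
G1 X19.66 Y9.74
G1 X17.68 Y16.27
G1 X61.88 Y167.70
G1 X20.62 Y37.14
M5
G0 X39.17 Y167.88
M4 S537
G1 X38.40 Y171.74 F1991
G1 X36.22 Y175.01
G1 X32.95 Y177.19
G1 X29.09 Y177.96
G1 X25.23 Y177.19
G1 X21.96 Y175.01
G1 X19.78 Y171.74
G1 X19.01 Y167.88
G1 X19.78 Y164.02
G1 X21.96 Y160.75
G1 X25.23 Y158.57
G1 X29.09 Y157.80
G1 X32.95 Y158.57
G1 X36.22 Y160.75
G1 X38.40 Y164.02
G1 X39.17 Y167.88
M5
G0 X13.68 Y126.34
M4 S755
G1 X25.87 Y126.34 F953
G1 X25.87 Y109.56
G1 X13.68 Y109.56
G1 X13.68 Y126.34
M5
G0 X9.73 Y116.88
M4 S537
G1 X21.06 Y116.88 F1991
G1 X21.06 Y22.75
G1 X9.73 Y22.75
G1 X9.73 Y116.88
M5
G0 X20.39 Y79.82
M4 S174
G1 X23.52 Y82.26 F2513
G1 X26.69 Y86.43
G1 X29.91 Y92.33
G1 X33.18 Y99.95
G1 X36.49 Y109.30
G1 X39.85 Y120.38
G1 X43.26 Y133.19
G1 X46.71 Y147.72
M5
G0 X34.11 Y53.90
M4 S537
G1 X53.33 Y127.79 F1991
M5
G0 X0.00 Y0.00

Since the viewBox matches the mm dimensions, user units are millimetres directly. The only transform is the Y-flip y_m = 202.89 − y_svg.

Shape 1 is a closed polygon drawn with `<polygon>`. Its stroke #008000 means cut at S755, F953. After flipping Y the toolpath is (20.62,37.14) → (21.43,102.70) → (19.66,9.74) → (17.68,16.27) → (61.88,167.70) → (20.62,37.14), returning to the start.

Shape 2 is a circle drawn with `<circle>`. Its stroke #000000 means score at S537, F1991. After flipping Y the toolpath is (39.17,167.88) → (38.40,171.74) → (36.22,175.01) → (32.95,177.19) → (29.09,177.96) → (25.23,177.19) → (21.96,175.01) → (19.78,171.74) → (19.01,167.88) → (19.78,164.02) → (21.96,160.75) → (25.23,158.57) → (29.09,157.80) → (32.95,158.57) → (36.22,160.75) → (38.40,164.02) → (39.17,167.88), returning to the start.

Shape 3 is a rectangle drawn with `<path>`. Its stroke #008000 means cut at S755, F953. After flipping Y the toolpath is (13.68,126.34) → (25.87,126.34) → (25.87,109.56) → (13.68,109.56) → (13.68,126.34), returning to the start.

Shape 4 is a rectangle drawn with `<rect>`. Its stroke #000000 means score at S537, F1991. After flipping Y the toolpath is (9.73,116.88) → (21.06,116.88) → (21.06,22.75) → (9.73,22.75) → (9.73,116.88), returning to the start.

Shape 5 is a quadratic bezier drawn with `<path>`. Its stroke #ff0000 means engrave at S174, F2513. After flipping Y the toolpath is (20.39,79.82) → (23.52,82.26) → (26.69,86.43) → (29.91,92.33) → (33.18,99.95) → (36.49,109.30) → (39.85,120.38) → (43.26,133.19) → (46.71,147.72).

Shape 6 is a line segment drawn with `<polyline>`. Its stroke #000000 means score at S537, F1991. After flipping Y the toolpath is (34.11,53.90) → (53.33,127.79).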